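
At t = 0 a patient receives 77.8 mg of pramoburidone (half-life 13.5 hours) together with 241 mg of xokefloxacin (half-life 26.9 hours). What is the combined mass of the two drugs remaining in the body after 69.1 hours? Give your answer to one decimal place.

pramoburidone: 77.8 × (1/2)^(69.1/13.5) = 77.8 × (1/2)^5.1185 ≈ 2.2395 mg.
xokefloxacin: 241 × (1/2)^(69.1/26.9) = 241 × (1/2)^2.5688 ≈ 40.62 mg.
Total = 2.2395 + 40.62 ≈ 42.859 mg.

42.9 mg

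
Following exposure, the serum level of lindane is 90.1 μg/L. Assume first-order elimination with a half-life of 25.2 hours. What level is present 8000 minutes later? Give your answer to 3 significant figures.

Convert the elapsed time: 8000 minutes = 133.333 hours.
Number of half-lives: n = 133.333/25.2 ≈ 5.291.
Remaining = 90.1 × (1/2)^5.291 = 90.1 × 0.025542 ≈ 2.3013 μg/L.

2.30 μg/L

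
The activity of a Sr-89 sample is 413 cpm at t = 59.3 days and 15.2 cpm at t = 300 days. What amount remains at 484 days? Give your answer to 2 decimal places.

1.22 cpm

Over Δt = 300 − 59.3 = 240.7 days, the level fell by a factor of 413/15.2 ≈ 27.171.
n = log₂(27.171) ≈ 4.764 half-lives, so t½ = 240.7/4.764 ≈ 50.525 days.
From t = 300 to t = 484: 15.2 × (1/2)^((484−300)/50.525) ≈ 1.2178 cpm.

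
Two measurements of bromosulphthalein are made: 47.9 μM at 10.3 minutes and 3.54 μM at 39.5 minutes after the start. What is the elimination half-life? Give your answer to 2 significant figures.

Over Δt = 39.5 − 10.3 = 29.2 minutes, the level fell by a factor of 47.9/3.54 ≈ 13.531.
n = log₂(13.531) ≈ 3.7582 half-lives, so t½ = 29.2/3.7582 ≈ 7.7697 minutes.

7.8 minutes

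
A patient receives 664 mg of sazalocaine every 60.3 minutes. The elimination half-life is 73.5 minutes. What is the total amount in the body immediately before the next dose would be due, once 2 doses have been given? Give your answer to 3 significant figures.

The 2 doses were given 120.6, 60.3 minutes ago.
Total = 664·(1/2)^(120.6/73.5) + 664·(1/2)^(60.3/73.5)
      = 212.93 + 376.01 ≈ 588.94 mg.

589 mg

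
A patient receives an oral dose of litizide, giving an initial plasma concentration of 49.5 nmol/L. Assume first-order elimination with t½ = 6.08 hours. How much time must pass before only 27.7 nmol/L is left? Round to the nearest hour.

Fraction remaining = 27.7/49.5 ≈ 0.5596.
n = log₂(49.5/27.7) = ln(1.787)/ln 2 ≈ 0.83754 half-lives.
t = n × t½ = 0.83754 × 6.08 ≈ 5.0923 hours.

5 hours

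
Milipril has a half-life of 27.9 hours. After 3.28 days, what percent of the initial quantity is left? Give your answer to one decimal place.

3.28 days = 78.72 hours.
n = 78.72/27.9 ≈ 2.8215 half-lives.
Fraction remaining = (1/2)^2.8215 ≈ 0.14146, i.e. 14.146%.

14.1%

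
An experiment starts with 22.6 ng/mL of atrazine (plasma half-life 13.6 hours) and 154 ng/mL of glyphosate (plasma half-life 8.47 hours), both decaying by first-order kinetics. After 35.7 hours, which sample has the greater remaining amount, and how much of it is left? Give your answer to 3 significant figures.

glyphosate, 8.29 ng/mL

atrazine: 22.6 × (1/2)^2.625 ≈ 3.6636 ng/mL.
glyphosate: 154 × (1/2)^4.2149 ≈ 8.2931 ng/mL.
Glyphosate has more remaining, at ≈ 8.2931 ng/mL.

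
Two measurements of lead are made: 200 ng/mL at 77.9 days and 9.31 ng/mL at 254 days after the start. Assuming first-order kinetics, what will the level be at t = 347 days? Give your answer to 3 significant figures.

Over Δt = 254 − 77.9 = 176.1 days, the level fell by a factor of 200/9.31 ≈ 21.482.
n = log₂(21.482) ≈ 4.4251 half-lives, so t½ = 176.1/4.4251 ≈ 39.796 days.
From t = 254 to t = 347: 9.31 × (1/2)^((347−254)/39.796) ≈ 1.8427 ng/mL.

1.84 ng/mL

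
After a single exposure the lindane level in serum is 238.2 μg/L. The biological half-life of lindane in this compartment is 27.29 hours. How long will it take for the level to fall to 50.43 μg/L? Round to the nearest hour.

61 hours

Fraction remaining = 50.43/238.2 ≈ 0.21171.
n = log₂(238.2/50.43) = ln(4.7234)/ln 2 ≈ 2.2398 half-lives.
t = n × t½ = 2.2398 × 27.29 ≈ 61.125 hours.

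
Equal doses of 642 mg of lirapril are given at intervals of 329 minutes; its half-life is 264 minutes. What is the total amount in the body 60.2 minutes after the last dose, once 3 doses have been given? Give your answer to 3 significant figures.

877 mg

The 3 doses were given 718.2, 389.2, 60.2 minutes ago.
Total = 642·(1/2)^(718.2/264) + 642·(1/2)^(389.2/264) + 642·(1/2)^(60.2/264)
      = 97.408 + 231.07 + 548.14 ≈ 876.62 mg.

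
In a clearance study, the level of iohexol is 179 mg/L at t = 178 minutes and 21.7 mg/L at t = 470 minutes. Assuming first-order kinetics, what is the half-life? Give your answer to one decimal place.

95.9 minutes

Over Δt = 470 − 178 = 292 minutes, the level fell by a factor of 179/21.7 ≈ 8.2488.
n = log₂(8.2488) ≈ 3.0442 half-lives, so t½ = 292/3.0442 ≈ 95.92 minutes.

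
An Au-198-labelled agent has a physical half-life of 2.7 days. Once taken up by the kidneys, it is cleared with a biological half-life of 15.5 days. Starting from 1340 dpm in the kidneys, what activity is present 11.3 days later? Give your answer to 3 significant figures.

1/t_eff = 1/t_phys + 1/t_biol = 1/2.7 + 1/15.5 = 0.43489 per day.
t_eff = 2.7 × 15.5 / (2.7 + 15.5) ≈ 2.2995 days.
Remaining = 1340 × (1/2)^(11.3/2.2995) = 1340 × (1/2)^4.9142 ≈ 44.44 dpm.

44.4 dpm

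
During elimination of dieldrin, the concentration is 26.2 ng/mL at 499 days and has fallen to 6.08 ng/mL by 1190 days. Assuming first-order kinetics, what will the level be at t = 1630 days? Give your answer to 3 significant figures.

Over Δt = 1190 − 499 = 691 days, the level fell by a factor of 26.2/6.08 ≈ 4.3092.
n = log₂(4.3092) ≈ 2.1074 half-lives, so t½ = 691/2.1074 ≈ 327.89 days.
From t = 1190 to t = 1630: 6.08 × (1/2)^((1630−1190)/327.89) ≈ 2.3985 ng/mL.

2.40 ng/mL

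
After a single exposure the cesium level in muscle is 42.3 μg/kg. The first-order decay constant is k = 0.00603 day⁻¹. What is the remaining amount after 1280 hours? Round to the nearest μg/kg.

31 μg/kg

t½ = ln 2 / k = 0.69315 / 0.00603 ≈ 114.95 days.
Convert the elapsed time: 1280 hours = 53.3333 days.
Number of half-lives: n = 53.3333/114.95 ≈ 0.46397.
Remaining = 42.3 × (1/2)^0.46397 = 42.3 × 0.72499 ≈ 30.667 μg/kg.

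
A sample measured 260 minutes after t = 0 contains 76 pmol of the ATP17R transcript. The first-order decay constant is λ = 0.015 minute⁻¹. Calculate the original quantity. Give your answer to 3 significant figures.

3750 pmol

t½ = ln 2 / λ = 0.69315 / 0.015 ≈ 46.21 minutes.
Number of half-lives elapsed: n = 260/46.21 ≈ 5.6265.
A₀ = A × 2^n = 76 × 2^5.6265 = 76 × 49.402 ≈ 3754.6 pmol.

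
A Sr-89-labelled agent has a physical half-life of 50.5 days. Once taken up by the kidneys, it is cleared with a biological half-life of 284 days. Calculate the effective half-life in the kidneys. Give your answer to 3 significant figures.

42.9 days

1/t_eff = 1/t_phys + 1/t_biol = 1/50.5 + 1/284 = 0.023323 per day.
t_eff = 50.5 × 284 / (50.5 + 284) ≈ 42.876 days.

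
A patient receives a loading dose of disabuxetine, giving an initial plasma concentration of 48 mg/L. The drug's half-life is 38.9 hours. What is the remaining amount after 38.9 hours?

24 mg/L

Elapsed time is 1 half-life (38.9/38.9).
Each half-life halves the amount: 48 × (1/2)^1 = 48/2 = 24 mg/L.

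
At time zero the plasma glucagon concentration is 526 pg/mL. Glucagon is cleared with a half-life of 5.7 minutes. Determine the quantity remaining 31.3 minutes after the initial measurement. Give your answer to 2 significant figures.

12 pg/mL

Number of half-lives: n = 31.3/5.7 ≈ 5.4912.
Remaining = 526 × (1/2)^5.4912 = 526 × 0.022232 ≈ 11.694 pg/mL.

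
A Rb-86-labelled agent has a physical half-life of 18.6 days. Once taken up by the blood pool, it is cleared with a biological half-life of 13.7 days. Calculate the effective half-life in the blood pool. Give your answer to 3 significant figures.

7.89 days

1/t_eff = 1/t_phys + 1/t_biol = 1/18.6 + 1/13.7 = 0.12676 per day.
t_eff = 18.6 × 13.7 / (18.6 + 13.7) ≈ 7.8892 days.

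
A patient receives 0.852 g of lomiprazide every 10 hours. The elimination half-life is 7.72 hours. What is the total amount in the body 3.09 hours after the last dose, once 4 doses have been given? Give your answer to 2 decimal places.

1.06 g

The 4 doses were given 33.09, 23.09, 13.09, 3.09 hours ago.
Total = 0.852·(1/2)^(33.09/7.72) + 0.852·(1/2)^(23.09/7.72) + 0.852·(1/2)^(13.09/7.72) + 0.852·(1/2)^(3.09/7.72)
      = 0.043666 + 0.10717 + 0.26304 + 0.64558 ≈ 1.0595 g.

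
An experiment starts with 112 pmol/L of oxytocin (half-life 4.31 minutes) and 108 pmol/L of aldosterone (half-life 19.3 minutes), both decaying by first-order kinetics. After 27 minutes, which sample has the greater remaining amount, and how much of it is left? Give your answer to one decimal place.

oxytocin: 112 × (1/2)^6.2645 ≈ 1.4569 pmol/L.
aldosterone: 108 × (1/2)^1.399 ≈ 40.954 pmol/L.
Aldosterone has more remaining, at ≈ 40.954 pmol/L.

aldosterone, 41.0 pmol/L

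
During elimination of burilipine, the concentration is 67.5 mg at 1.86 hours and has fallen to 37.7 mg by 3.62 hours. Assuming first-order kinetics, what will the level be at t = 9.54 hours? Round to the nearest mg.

5 mg

Over Δt = 3.62 − 1.86 = 1.76 hours, the level fell by a factor of 67.5/37.7 ≈ 1.7905.
n = log₂(1.7905) ≈ 0.84032 half-lives, so t½ = 1.76/0.84032 ≈ 2.0944 hours.
From t = 3.62 to t = 9.54: 37.7 × (1/2)^((9.54−3.62)/2.0944) ≈ 5.3146 mg.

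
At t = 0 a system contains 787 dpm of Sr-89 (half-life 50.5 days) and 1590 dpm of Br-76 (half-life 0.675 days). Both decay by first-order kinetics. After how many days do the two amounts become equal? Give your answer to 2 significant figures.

0.69 days

Set 787·(1/2)^(t/50.5) = 1590·(1/2)^(t/0.675).
Taking log₂: log₂(787/1590) = t·(1/50.5 − 1/0.675).
log₂(0.49497) = -1.0146; 1/50.5 − 1/0.675 = -1.4617.
t = -1.0146 / -1.4617 ≈ 0.69413 days.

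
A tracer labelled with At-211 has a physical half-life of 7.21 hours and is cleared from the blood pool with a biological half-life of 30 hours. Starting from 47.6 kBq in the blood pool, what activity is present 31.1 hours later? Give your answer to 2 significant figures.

1.2 kBq

1/t_eff = 1/t_phys + 1/t_biol = 1/7.21 + 1/30 = 0.17203 per hour.
t_eff = 7.21 × 30 / (7.21 + 30) ≈ 5.813 hours.
Remaining = 47.6 × (1/2)^(31.1/5.813) = 47.6 × (1/2)^5.3501 ≈ 1.167 kBq.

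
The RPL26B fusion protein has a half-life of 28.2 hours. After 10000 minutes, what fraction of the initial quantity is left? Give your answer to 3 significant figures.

10000 minutes = 166.667 hours.
n = 166.667/28.2 ≈ 5.9102 half-lives.
Fraction remaining = (1/2)^5.9102 ≈ 0.016629.

0.0166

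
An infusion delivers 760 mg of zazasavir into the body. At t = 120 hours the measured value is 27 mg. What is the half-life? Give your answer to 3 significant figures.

24.9 hours

A/A₀ = 27/760 ≈ 0.035526.
n = log₂(28.148) ≈ 4.815 half-lives elapsed in 120 hours.
t½ = 120/4.815 ≈ 24.922 hours.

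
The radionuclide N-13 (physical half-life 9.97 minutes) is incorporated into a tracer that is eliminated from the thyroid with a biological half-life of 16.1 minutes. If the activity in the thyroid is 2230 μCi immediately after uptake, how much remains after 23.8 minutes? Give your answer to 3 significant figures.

1/t_eff = 1/t_phys + 1/t_biol = 1/9.97 + 1/16.1 = 0.16241 per minute.
t_eff = 9.97 × 16.1 / (9.97 + 16.1) ≈ 6.1572 minutes.
Remaining = 2230 × (1/2)^(23.8/6.1572) = 2230 × (1/2)^3.8654 ≈ 153 μCi.

153 μCi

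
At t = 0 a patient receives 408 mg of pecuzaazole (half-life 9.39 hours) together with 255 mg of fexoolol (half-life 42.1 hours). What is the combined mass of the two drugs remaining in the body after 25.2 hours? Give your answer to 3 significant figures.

232 mg

pecuzaazole: 408 × (1/2)^(25.2/9.39) = 408 × (1/2)^2.6837 ≈ 63.502 mg.
fexoolol: 255 × (1/2)^(25.2/42.1) = 255 × (1/2)^0.59857 ≈ 168.4 mg.
Total = 63.502 + 168.4 ≈ 231.91 mg.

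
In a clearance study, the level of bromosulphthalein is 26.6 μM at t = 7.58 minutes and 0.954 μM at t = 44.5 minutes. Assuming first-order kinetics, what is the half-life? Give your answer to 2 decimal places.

Over Δt = 44.5 − 7.58 = 36.92 minutes, the level fell by a factor of 26.6/0.954 ≈ 27.883.
n = log₂(27.883) ≈ 4.8013 half-lives, so t½ = 36.92/4.8013 ≈ 7.6896 minutes.

7.69 minutes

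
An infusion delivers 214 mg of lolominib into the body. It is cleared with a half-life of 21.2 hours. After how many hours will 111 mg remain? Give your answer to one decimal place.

20.1 hours

Fraction remaining = 111/214 ≈ 0.51869.
n = log₂(214/111) = ln(1.9279)/ln 2 ≈ 0.94705 half-lives.
t = n × t½ = 0.94705 × 21.2 ≈ 20.077 hours.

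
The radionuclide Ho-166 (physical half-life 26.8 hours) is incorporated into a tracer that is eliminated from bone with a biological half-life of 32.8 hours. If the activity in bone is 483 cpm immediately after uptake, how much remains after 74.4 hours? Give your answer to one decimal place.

1/t_eff = 1/t_phys + 1/t_biol = 1/26.8 + 1/32.8 = 0.067801 per hour.
t_eff = 26.8 × 32.8 / (26.8 + 32.8) ≈ 14.749 hours.
Remaining = 483 × (1/2)^(74.4/14.749) = 483 × (1/2)^5.0444 ≈ 14.636 cpm.

14.6 cpm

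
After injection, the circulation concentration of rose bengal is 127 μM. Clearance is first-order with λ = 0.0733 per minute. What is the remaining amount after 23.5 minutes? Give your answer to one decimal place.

t½ = ln 2 / λ = 0.69315 / 0.0733 ≈ 9.4563 minutes.
Number of half-lives: n = 23.5/9.4563 ≈ 2.4851.
Remaining = 127 × (1/2)^2.4851 = 127 × 0.17861 ≈ 22.683 μM.

22.7 μM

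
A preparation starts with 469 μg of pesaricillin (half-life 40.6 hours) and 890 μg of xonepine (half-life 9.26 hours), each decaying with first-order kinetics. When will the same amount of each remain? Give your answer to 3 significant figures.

11.1 hours

Set 469·(1/2)^(t/40.6) = 890·(1/2)^(t/9.26).
Taking log₂: log₂(469/890) = t·(1/40.6 − 1/9.26).
log₂(0.52697) = -0.92422; 1/40.6 − 1/9.26 = -0.083361.
t = -0.92422 / -0.083361 ≈ 11.087 hours.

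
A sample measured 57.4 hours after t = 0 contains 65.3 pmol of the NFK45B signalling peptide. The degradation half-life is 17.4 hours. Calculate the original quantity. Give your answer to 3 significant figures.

643 pmol

Number of half-lives elapsed: n = 57.4/17.4 ≈ 3.2989.
A₀ = A × 2^n = 65.3 × 2^3.2989 = 65.3 × 9.8413 ≈ 642.64 pmol.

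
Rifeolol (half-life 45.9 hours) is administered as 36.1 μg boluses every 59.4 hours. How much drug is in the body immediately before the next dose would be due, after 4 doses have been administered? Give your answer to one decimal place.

The 4 doses were given 237.6, 178.2, 118.8, 59.4 hours ago.
Total = 36.1·(1/2)^(237.6/45.9) + 36.1·(1/2)^(178.2/45.9) + 36.1·(1/2)^(118.8/45.9) + 36.1·(1/2)^(59.4/45.9)
      = 0.99824 + 2.4479 + 6.003 + 14.721 ≈ 24.17 μg.

24.2 μg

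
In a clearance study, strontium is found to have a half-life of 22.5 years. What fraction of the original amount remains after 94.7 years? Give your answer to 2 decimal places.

0.05

n = 94.7/22.5 ≈ 4.2089 half-lives.
Fraction remaining = (1/2)^4.2089 ≈ 0.054075.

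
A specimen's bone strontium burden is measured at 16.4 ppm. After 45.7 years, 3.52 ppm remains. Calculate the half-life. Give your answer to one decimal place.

A/A₀ = 3.52/16.4 ≈ 0.21463.
n = log₂(4.6591) ≈ 2.22 half-lives elapsed in 45.7 years.
t½ = 45.7/2.22 ≈ 20.585 years.

20.6 years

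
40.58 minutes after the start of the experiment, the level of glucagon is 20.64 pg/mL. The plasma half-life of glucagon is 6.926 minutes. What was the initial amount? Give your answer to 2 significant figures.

Number of half-lives elapsed: n = 40.58/6.926 ≈ 5.8591.
A₀ = A × 2^n = 20.64 × 2^5.8591 = 20.64 × 58.044 ≈ 1198 pg/mL.

1200 pg/mL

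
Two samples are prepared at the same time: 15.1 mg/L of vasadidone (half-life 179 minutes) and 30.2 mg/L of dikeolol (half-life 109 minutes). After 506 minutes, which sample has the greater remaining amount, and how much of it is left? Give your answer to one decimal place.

vasadidone, 2.1 mg/L

vasadidone: 15.1 × (1/2)^2.8268 ≈ 2.1282 mg/L.
dikeolol: 30.2 × (1/2)^4.6422 ≈ 1.2094 mg/L.
Vasadidone has more remaining, at ≈ 2.1282 mg/L.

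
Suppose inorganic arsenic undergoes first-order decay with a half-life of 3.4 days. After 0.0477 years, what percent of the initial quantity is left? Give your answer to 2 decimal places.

0.0477 years = 17.4105 days.
n = 17.4105/3.4 ≈ 5.1207 half-lives.
Fraction remaining = (1/2)^5.1207 ≈ 0.028741, i.e. 2.8741%.

2.87%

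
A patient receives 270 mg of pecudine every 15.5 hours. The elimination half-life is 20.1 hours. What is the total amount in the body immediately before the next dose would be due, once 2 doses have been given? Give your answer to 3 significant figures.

251 mg

The 2 doses were given 31, 15.5 hours ago.
Total = 270·(1/2)^(31/20.1) + 270·(1/2)^(15.5/20.1)
      = 92.702 + 158.21 ≈ 250.91 mg.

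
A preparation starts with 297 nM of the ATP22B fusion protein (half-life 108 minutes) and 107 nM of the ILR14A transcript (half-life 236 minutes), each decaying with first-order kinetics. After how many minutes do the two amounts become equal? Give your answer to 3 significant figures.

293 minutes

Set 297·(1/2)^(t/108) = 107·(1/2)^(t/236).
Taking log₂: log₂(297/107) = t·(1/108 − 1/236).
log₂(2.7757) = 1.4729; 1/108 − 1/236 = 0.005022.
t = 1.4729 / 0.005022 ≈ 293.28 minutes.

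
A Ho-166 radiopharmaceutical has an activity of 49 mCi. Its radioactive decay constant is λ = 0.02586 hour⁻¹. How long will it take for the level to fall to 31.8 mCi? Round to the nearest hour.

t½ = ln 2 / λ = 0.69315 / 0.02586 ≈ 26.804 hours.
Fraction remaining = 31.8/49 ≈ 0.64898.
n = log₂(49/31.8) = ln(1.5409)/ln 2 ≈ 0.62375 half-lives.
t = n × t½ = 0.62375 × 26.804 ≈ 16.719 hours.

17 hours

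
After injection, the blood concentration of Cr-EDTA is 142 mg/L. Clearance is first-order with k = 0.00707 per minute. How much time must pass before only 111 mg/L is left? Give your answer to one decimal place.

t½ = ln 2 / k = 0.69315 / 0.00707 ≈ 98.041 minutes.
Fraction remaining = 111/142 ≈ 0.78169.
n = log₂(142/111) = ln(1.2793)/ln 2 ≈ 0.35533 half-lives.
t = n × t½ = 0.35533 × 98.041 ≈ 34.837 minutes.

34.8 minutes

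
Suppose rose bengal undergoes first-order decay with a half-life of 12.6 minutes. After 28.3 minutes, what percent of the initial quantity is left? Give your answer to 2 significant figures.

n = 28.3/12.6 ≈ 2.246 half-lives.
Fraction remaining = (1/2)^2.246 ≈ 0.2108, i.e. 21.08%.

21%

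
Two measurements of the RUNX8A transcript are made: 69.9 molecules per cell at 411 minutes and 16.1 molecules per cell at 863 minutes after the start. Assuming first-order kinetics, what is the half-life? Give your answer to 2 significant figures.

Over Δt = 863 − 411 = 452 minutes, the level fell by a factor of 69.9/16.1 ≈ 4.3416.
n = log₂(4.3416) ≈ 2.1182 half-lives, so t½ = 452/2.1182 ≈ 213.39 minutes.

210 minutes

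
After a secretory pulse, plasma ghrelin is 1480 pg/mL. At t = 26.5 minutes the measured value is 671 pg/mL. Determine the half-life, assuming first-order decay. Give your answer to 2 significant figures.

23 minutes

A/A₀ = 671/1480 ≈ 0.45338.
n = log₂(2.2057) ≈ 1.1412 half-lives elapsed in 26.5 minutes.
t½ = 26.5/1.1412 ≈ 23.221 minutes.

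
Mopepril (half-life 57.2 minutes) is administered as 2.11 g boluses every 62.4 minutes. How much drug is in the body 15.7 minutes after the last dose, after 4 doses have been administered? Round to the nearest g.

3 g

The 4 doses were given 202.9, 140.5, 78.1, 15.7 minutes ago.
Total = 2.11·(1/2)^(202.9/57.2) + 2.11·(1/2)^(140.5/57.2) + 2.11·(1/2)^(78.1/57.2) + 2.11·(1/2)^(15.7/57.2)
      = 0.1805 + 0.38447 + 0.81896 + 1.7444 ≈ 3.1284 g.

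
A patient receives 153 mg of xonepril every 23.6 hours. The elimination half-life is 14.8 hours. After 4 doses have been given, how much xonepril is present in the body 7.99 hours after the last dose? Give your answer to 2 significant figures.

160 mg

The 4 doses were given 78.79, 55.19, 31.59, 7.99 hours ago.
Total = 153·(1/2)^(78.79/14.8) + 153·(1/2)^(55.19/14.8) + 153·(1/2)^(31.59/14.8) + 153·(1/2)^(7.99/14.8)
      = 3.8204 + 11.538 + 34.846 + 105.24 ≈ 155.44 mg.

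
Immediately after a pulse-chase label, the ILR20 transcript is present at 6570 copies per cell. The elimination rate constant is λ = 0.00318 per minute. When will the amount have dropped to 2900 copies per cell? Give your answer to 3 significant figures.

257 minutes

t½ = ln 2 / λ = 0.69315 / 0.00318 ≈ 217.97 minutes.
Fraction remaining = 2900/6570 ≈ 0.4414.
n = log₂(6570/2900) = ln(2.2655)/ln 2 ≈ 1.1798 half-lives.
t = n × t½ = 1.1798 × 217.97 ≈ 257.17 minutes.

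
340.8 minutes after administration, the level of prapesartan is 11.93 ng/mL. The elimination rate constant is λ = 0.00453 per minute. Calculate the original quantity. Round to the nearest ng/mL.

t½ = ln 2 / λ = 0.69315 / 0.00453 ≈ 153.01 minutes.
Number of half-lives elapsed: n = 340.8/153.01 ≈ 2.2273.
A₀ = A × 2^n = 11.93 × 2^2.2273 = 11.93 × 4.6825 ≈ 55.862 ng/mL.

56 ng/mL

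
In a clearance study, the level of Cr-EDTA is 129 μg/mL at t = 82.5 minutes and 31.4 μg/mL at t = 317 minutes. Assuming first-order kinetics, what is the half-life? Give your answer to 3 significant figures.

Over Δt = 317 − 82.5 = 234.5 minutes, the level fell by a factor of 129/31.4 ≈ 4.1083.
n = log₂(4.1083) ≈ 2.0385 half-lives, so t½ = 234.5/2.0385 ≈ 115.03 minutes.

115 minutes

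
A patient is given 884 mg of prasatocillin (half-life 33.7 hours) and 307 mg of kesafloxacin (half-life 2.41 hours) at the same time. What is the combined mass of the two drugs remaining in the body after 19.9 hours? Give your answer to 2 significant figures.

prasatocillin: 884 × (1/2)^(19.9/33.7) = 884 × (1/2)^0.5905 ≈ 587.07 mg.
kesafloxacin: 307 × (1/2)^(19.9/2.41) = 307 × (1/2)^8.2573 ≈ 1.0034 mg.
Total = 587.07 + 1.0034 ≈ 588.08 mg.

590 mg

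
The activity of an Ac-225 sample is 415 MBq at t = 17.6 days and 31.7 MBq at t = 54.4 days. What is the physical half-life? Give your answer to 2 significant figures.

Over Δt = 54.4 − 17.6 = 36.8 days, the level fell by a factor of 415/31.7 ≈ 13.091.
n = log₂(13.091) ≈ 3.7106 half-lives, so t½ = 36.8/3.7106 ≈ 9.9176 days.

9.9 days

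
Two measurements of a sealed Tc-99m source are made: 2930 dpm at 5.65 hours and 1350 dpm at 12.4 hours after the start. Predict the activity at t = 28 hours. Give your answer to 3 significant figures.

225 dpm

Over Δt = 12.4 − 5.65 = 6.75 hours, the level fell by a factor of 2930/1350 ≈ 2.1704.
n = log₂(2.1704) ≈ 1.1179 half-lives, so t½ = 6.75/1.1179 ≈ 6.0379 hours.
From t = 12.4 to t = 28: 1350 × (1/2)^((28−12.4)/6.0379) ≈ 225.2 dpm.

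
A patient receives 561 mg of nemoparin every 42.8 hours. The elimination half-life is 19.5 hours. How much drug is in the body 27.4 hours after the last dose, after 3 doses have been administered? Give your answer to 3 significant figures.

The 3 doses were given 113, 70.2, 27.4 hours ago.
Total = 561·(1/2)^(113/19.5) + 561·(1/2)^(70.2/19.5) + 561·(1/2)^(27.4/19.5)
      = 10.105 + 46.265 + 211.82 ≈ 268.2 mg.

268 mg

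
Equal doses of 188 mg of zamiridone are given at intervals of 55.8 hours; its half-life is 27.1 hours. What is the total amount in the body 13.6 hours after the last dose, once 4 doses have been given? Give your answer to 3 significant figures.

The 4 doses were given 181, 125.2, 69.4, 13.6 hours ago.
Total = 188·(1/2)^(181/27.1) + 188·(1/2)^(125.2/27.1) + 188·(1/2)^(69.4/27.1) + 188·(1/2)^(13.6/27.1)
      = 1.8348 + 7.6458 + 31.861 + 132.77 ≈ 174.11 mg.

174 mg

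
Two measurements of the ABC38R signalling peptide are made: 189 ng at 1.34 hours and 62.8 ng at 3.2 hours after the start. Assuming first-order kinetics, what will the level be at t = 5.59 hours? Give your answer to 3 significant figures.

Over Δt = 3.2 − 1.34 = 1.86 hours, the level fell by a factor of 189/62.8 ≈ 3.0096.
n = log₂(3.0096) ≈ 1.5895 half-lives, so t½ = 1.86/1.5895 ≈ 1.1701 hours.
From t = 3.2 to t = 5.59: 62.8 × (1/2)^((5.59−3.2)/1.1701) ≈ 15.244 ng.

15.2 ng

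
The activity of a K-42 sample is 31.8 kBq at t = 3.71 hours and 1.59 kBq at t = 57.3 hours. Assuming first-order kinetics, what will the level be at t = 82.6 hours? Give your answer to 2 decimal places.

Over Δt = 57.3 − 3.71 = 53.59 hours, the level fell by a factor of 31.8/1.59 ≈ 20.
n = log₂(20) ≈ 4.3219 half-lives, so t½ = 53.59/4.3219 ≈ 12.4 hours.
From t = 57.3 to t = 82.6: 1.59 × (1/2)^((82.6−57.3)/12.4) ≈ 0.38652 kBq.

0.39 kBq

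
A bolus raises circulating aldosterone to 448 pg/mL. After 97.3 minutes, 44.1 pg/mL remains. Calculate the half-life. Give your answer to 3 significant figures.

A/A₀ = 44.1/448 ≈ 0.098437.
n = log₂(10.159) ≈ 3.3446 half-lives elapsed in 97.3 minutes.
t½ = 97.3/3.3446 ≈ 29.091 minutes.

29.1 minutes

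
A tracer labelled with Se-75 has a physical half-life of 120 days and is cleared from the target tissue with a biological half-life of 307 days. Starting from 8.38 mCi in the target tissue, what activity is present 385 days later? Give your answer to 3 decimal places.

1/t_eff = 1/t_phys + 1/t_biol = 1/120 + 1/307 = 0.011591 per day.
t_eff = 120 × 307 / (120 + 307) ≈ 86.276 days.
Remaining = 8.38 × (1/2)^(385/86.276) = 8.38 × (1/2)^4.4624 ≈ 0.38012 mCi.

0.380 mCi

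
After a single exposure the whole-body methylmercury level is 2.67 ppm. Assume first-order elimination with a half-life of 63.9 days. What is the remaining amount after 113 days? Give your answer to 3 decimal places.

Number of half-lives: n = 113/63.9 ≈ 1.7684.
Remaining = 2.67 × (1/2)^1.7684 = 2.67 × 0.29354 ≈ 0.78374 ppm.

0.784 ppm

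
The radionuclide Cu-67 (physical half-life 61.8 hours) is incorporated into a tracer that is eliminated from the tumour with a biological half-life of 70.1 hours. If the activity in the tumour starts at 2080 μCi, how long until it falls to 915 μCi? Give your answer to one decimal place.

38.9 hours

1/t_eff = 1/t_phys + 1/t_biol = 1/61.8 + 1/70.1 = 0.030447 per hour.
t_eff = 61.8 × 70.1 / (61.8 + 70.1) ≈ 32.844 hours.
n = log₂(2080/915) ≈ 1.1847; t = 1.1847 × 32.844 ≈ 38.912 hours.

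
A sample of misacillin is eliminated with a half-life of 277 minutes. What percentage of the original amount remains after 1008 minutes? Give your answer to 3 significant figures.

8.03%

n = 1008/277 ≈ 3.639 half-lives.
Fraction remaining = (1/2)^3.639 ≈ 0.08027, i.e. 8.027%.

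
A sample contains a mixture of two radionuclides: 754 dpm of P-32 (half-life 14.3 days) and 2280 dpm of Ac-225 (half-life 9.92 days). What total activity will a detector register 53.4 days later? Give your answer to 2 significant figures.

110 dpm

P-32: 754 × (1/2)^(53.4/14.3) = 754 × (1/2)^3.7343 ≈ 56.656 dpm.
Ac-225: 2280 × (1/2)^(53.4/9.92) = 2280 × (1/2)^5.3831 ≈ 54.635 dpm.
Total = 56.656 + 54.635 ≈ 111.29 dpm.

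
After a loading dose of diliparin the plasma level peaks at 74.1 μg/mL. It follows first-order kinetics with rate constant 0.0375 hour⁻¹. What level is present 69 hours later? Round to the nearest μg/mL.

t½ = ln 2 / λ = 0.69315 / 0.0375 ≈ 18.484 hours.
Number of half-lives: n = 69/18.484 ≈ 3.733.
Remaining = 74.1 × (1/2)^3.733 = 74.1 × 0.075208 ≈ 5.5729 μg/mL.

6 μg/mL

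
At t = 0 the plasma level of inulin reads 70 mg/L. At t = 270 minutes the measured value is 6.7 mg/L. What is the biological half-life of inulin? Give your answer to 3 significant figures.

A/A₀ = 6.7/70 ≈ 0.095714.
n = log₂(10.448) ≈ 3.3851 half-lives elapsed in 270 minutes.
t½ = 270/3.3851 ≈ 79.761 minutes.

79.8 minutes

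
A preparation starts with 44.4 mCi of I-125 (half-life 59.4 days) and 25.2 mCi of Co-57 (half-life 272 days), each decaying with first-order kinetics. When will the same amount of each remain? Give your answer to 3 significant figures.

62.1 days

Set 44.4·(1/2)^(t/59.4) = 25.2·(1/2)^(t/272).
Taking log₂: log₂(44.4/25.2) = t·(1/59.4 − 1/272).
log₂(1.7619) = 0.81714; 1/59.4 − 1/272 = 0.013159.
t = 0.81714 / 0.013159 ≈ 62.099 days.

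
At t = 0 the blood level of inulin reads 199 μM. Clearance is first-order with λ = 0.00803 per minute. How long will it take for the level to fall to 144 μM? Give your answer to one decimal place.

40.3 minutes

t½ = ln 2 / λ = 0.69315 / 0.00803 ≈ 86.32 minutes.
Fraction remaining = 144/199 ≈ 0.72362.
n = log₂(199/144) = ln(1.3819)/ln 2 ≈ 0.4667 half-lives.
t = n × t½ = 0.4667 × 86.32 ≈ 40.285 minutes.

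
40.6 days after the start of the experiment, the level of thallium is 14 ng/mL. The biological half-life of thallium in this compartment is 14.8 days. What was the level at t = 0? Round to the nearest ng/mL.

Number of half-lives elapsed: n = 40.6/14.8 ≈ 2.7432.
A₀ = A × 2^n = 14 × 2^2.7432 = 14 × 6.6957 ≈ 93.74 ng/mL.

94 ng/mL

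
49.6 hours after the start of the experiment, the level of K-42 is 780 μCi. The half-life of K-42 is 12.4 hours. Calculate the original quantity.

12480 μCi

Number of half-lives elapsed: n = 49.6/12.4 ≈ 4.
A₀ = A × 2^n = 780 × 2^4 = 780 × 16 ≈ 12480 μCi.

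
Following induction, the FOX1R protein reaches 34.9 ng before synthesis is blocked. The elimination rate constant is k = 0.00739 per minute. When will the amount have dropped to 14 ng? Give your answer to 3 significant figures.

124 minutes

t½ = ln 2 / k = 0.69315 / 0.00739 ≈ 93.795 minutes.
Fraction remaining = 14/34.9 ≈ 0.40115.
n = log₂(34.9/14) = ln(2.4929)/ln 2 ≈ 1.3178 half-lives.
t = n × t½ = 1.3178 × 93.795 ≈ 123.6 minutes.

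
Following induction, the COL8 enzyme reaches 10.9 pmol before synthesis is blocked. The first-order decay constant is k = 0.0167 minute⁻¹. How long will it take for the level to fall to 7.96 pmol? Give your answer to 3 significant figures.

t½ = ln 2 / k = 0.69315 / 0.0167 ≈ 41.506 minutes.
Fraction remaining = 7.96/10.9 ≈ 0.73028.
n = log₂(10.9/7.96) = ln(1.3693)/ln 2 ≈ 0.45349 half-lives.
t = n × t½ = 0.45349 × 41.506 ≈ 18.822 minutes.

18.8 minutes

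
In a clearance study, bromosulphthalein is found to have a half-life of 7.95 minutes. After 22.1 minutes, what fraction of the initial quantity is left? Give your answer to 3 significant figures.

0.146

n = 22.1/7.95 ≈ 2.7799 half-lives.
Fraction remaining = (1/2)^2.7799 ≈ 0.1456.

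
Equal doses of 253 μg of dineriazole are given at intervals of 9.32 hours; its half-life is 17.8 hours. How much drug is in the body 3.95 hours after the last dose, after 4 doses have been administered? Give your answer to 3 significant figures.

546 μg

The 4 doses were given 31.91, 22.59, 13.27, 3.95 hours ago.
Total = 253·(1/2)^(31.91/17.8) + 253·(1/2)^(22.59/17.8) + 253·(1/2)^(13.27/17.8) + 253·(1/2)^(3.95/17.8)
      = 73.024 + 104.97 + 150.9 + 216.93 ≈ 545.83 μg.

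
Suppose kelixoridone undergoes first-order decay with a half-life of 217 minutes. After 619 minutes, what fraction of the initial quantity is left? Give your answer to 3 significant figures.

n = 619/217 ≈ 2.8525 half-lives.
Fraction remaining = (1/2)^2.8525 ≈ 0.13845.

0.138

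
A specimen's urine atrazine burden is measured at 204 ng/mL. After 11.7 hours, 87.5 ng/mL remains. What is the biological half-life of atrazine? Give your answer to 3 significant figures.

A/A₀ = 87.5/204 ≈ 0.42892.
n = log₂(2.3314) ≈ 1.2212 half-lives elapsed in 11.7 hours.
t½ = 11.7/1.2212 ≈ 9.5806 hours.

9.58 hours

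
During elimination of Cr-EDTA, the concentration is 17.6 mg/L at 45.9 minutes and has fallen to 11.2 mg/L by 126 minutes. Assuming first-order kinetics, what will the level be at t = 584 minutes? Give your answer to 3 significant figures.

Over Δt = 126 − 45.9 = 80.1 minutes, the level fell by a factor of 17.6/11.2 ≈ 1.5714.
n = log₂(1.5714) ≈ 0.65208 half-lives, so t½ = 80.1/0.65208 ≈ 122.84 minutes.
From t = 126 to t = 584: 11.2 × (1/2)^((584−126)/122.84) ≈ 0.84496 mg/L.

0.845 mg/L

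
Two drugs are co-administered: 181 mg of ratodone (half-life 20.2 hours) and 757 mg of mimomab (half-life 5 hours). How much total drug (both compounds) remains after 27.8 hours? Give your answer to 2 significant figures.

ratodone: 181 × (1/2)^(27.8/20.2) = 181 × (1/2)^1.3762 ≈ 69.725 mg.
mimomab: 757 × (1/2)^(27.8/5) = 757 × (1/2)^5.56 ≈ 16.046 mg.
Total = 69.725 + 16.046 ≈ 85.771 mg.

86 mg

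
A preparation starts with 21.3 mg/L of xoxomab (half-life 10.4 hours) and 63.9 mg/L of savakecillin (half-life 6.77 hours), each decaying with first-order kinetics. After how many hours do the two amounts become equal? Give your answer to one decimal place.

30.7 hours

Set 21.3·(1/2)^(t/10.4) = 63.9·(1/2)^(t/6.77).
Taking log₂: log₂(21.3/63.9) = t·(1/10.4 − 1/6.77).
log₂(0.33333) = -1.585; 1/10.4 − 1/6.77 = -0.051557.
t = -1.585 / -0.051557 ≈ 30.742 hours.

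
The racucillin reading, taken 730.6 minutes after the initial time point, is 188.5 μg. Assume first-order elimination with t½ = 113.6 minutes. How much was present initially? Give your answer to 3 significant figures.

Number of half-lives elapsed: n = 730.6/113.6 ≈ 6.4313.
A₀ = A × 2^n = 188.5 × 2^6.4313 = 188.5 × 86.303 ≈ 16268 μg.

16300 μg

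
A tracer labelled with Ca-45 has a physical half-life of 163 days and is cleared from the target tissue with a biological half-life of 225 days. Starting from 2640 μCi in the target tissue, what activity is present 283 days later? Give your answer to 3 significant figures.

331 μCi

1/t_eff = 1/t_phys + 1/t_biol = 1/163 + 1/225 = 0.010579 per day.
t_eff = 163 × 225 / (163 + 225) ≈ 94.523 days.
Remaining = 2640 × (1/2)^(283/94.523) = 2640 × (1/2)^2.994 ≈ 331.38 μCi.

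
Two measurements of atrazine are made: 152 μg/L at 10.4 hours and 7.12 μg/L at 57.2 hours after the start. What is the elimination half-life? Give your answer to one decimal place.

10.6 hours

Over Δt = 57.2 − 10.4 = 46.8 hours, the level fell by a factor of 152/7.12 ≈ 21.348.
n = log₂(21.348) ≈ 4.4161 half-lives, so t½ = 46.8/4.4161 ≈ 10.598 hours.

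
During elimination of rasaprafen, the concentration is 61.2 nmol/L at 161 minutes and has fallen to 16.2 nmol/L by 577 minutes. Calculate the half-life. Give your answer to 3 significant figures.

Over Δt = 577 − 161 = 416 minutes, the level fell by a factor of 61.2/16.2 ≈ 3.7778.
n = log₂(3.7778) ≈ 1.9175 half-lives, so t½ = 416/1.9175 ≈ 216.94 minutes.

217 minutes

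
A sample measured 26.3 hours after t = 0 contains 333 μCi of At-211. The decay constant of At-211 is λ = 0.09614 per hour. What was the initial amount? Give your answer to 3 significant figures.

t½ = ln 2 / λ = 0.69315 / 0.09614 ≈ 7.2098 hours.
Number of half-lives elapsed: n = 26.3/7.2098 ≈ 3.6478.
A₀ = A × 2^n = 333 × 2^3.6478 = 333 × 12.534 ≈ 4174 μCi.

4170 μCi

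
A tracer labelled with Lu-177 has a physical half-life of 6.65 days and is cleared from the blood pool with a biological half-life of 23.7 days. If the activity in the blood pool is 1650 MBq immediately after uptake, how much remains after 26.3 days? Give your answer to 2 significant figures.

49 MBq

1/t_eff = 1/t_phys + 1/t_biol = 1/6.65 + 1/23.7 = 0.19257 per day.
t_eff = 6.65 × 23.7 / (6.65 + 23.7) ≈ 5.1929 days.
Remaining = 1650 × (1/2)^(26.3/5.1929) = 1650 × (1/2)^5.0646 ≈ 49.305 MBq.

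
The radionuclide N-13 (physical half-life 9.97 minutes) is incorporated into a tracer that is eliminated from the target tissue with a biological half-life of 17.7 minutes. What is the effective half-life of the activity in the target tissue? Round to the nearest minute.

6 minutes

1/t_eff = 1/t_phys + 1/t_biol = 1/9.97 + 1/17.7 = 0.1568 per minute.
t_eff = 9.97 × 17.7 / (9.97 + 17.7) ≈ 6.3776 minutes.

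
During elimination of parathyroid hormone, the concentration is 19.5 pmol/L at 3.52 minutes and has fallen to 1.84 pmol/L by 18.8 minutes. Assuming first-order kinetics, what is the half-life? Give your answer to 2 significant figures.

Over Δt = 18.8 − 3.52 = 15.28 minutes, the level fell by a factor of 19.5/1.84 ≈ 10.598.
n = log₂(10.598) ≈ 3.4057 half-lives, so t½ = 15.28/3.4057 ≈ 4.4866 minutes.

4.5 minutes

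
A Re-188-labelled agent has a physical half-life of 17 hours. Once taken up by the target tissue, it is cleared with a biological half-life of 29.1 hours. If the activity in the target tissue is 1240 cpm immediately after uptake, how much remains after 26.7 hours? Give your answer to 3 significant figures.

1/t_eff = 1/t_phys + 1/t_biol = 1/17 + 1/29.1 = 0.093188 per hour.
t_eff = 17 × 29.1 / (17 + 29.1) ≈ 10.731 hours.
Remaining = 1240 × (1/2)^(26.7/10.731) = 1240 × (1/2)^2.4881 ≈ 221.02 cpm.

221 cpm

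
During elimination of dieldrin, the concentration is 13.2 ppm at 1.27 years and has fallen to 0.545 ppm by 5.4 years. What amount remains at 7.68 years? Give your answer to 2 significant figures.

0.094 ppm

Over Δt = 5.4 − 1.27 = 4.13 years, the level fell by a factor of 13.2/0.545 ≈ 24.22.
n = log₂(24.22) ≈ 4.5981 half-lives, so t½ = 4.13/4.5981 ≈ 0.89819 years.
From t = 5.4 to t = 7.68: 0.545 × (1/2)^((7.68−5.4)/0.89819) ≈ 0.09381 ppm.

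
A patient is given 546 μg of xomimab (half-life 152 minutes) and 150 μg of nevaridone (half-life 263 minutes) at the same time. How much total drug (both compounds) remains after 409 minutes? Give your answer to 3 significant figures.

136 μg

xomimab: 546 × (1/2)^(409/152) = 546 × (1/2)^2.6908 ≈ 84.564 μg.
nevaridone: 150 × (1/2)^(409/263) = 150 × (1/2)^1.5551 ≈ 51.045 μg.
Total = 84.564 + 51.045 ≈ 135.61 μg.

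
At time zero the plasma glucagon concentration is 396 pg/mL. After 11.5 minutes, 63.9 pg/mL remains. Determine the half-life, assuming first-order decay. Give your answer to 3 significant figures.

4.37 minutes

A/A₀ = 63.9/396 ≈ 0.16136.
n = log₂(6.1972) ≈ 2.6316 half-lives elapsed in 11.5 minutes.
t½ = 11.5/2.6316 ≈ 4.3699 minutes.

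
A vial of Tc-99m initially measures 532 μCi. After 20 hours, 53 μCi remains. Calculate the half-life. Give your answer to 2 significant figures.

6.0 hours

A/A₀ = 53/532 ≈ 0.099624.
n = log₂(10.038) ≈ 3.3274 half-lives elapsed in 20 hours.
t½ = 20/3.3274 ≈ 6.0108 hours.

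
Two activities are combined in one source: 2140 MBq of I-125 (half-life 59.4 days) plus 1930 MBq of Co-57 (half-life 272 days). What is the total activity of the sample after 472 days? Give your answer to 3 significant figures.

I-125: 2140 × (1/2)^(472/59.4) = 2140 × (1/2)^7.9461 ≈ 8.6774 MBq.
Co-57: 1930 × (1/2)^(472/272) = 1930 × (1/2)^1.7353 ≈ 579.67 MBq.
Total = 8.6774 + 579.67 ≈ 588.35 MBq.

588 MBq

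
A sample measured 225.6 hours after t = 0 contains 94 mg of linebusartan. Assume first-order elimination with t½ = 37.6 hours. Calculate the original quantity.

6016 mg

Number of half-lives elapsed: n = 225.6/37.6 ≈ 6.
A₀ = A × 2^n = 94 × 2^6 = 94 × 64 ≈ 6016 mg.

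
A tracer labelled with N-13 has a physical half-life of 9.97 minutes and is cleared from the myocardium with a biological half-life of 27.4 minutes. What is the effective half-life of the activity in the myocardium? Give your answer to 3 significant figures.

7.31 minutes

1/t_eff = 1/t_phys + 1/t_biol = 1/9.97 + 1/27.4 = 0.1368 per minute.
t_eff = 9.97 × 27.4 / (9.97 + 27.4) ≈ 7.3101 minutes.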